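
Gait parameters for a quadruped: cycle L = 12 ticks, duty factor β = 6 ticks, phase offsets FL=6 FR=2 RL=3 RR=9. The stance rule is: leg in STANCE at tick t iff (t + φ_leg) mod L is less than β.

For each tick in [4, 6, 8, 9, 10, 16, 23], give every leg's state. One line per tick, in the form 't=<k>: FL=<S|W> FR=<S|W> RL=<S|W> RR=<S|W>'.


t=4: phase=(10,6,7,1) vs β=6 → FL=W FR=W RL=W RR=S
t=6: phase=(0,8,9,3) vs β=6 → FL=S FR=W RL=W RR=S
t=8: phase=(2,10,11,5) vs β=6 → FL=S FR=W RL=W RR=S
t=9: phase=(3,11,0,6) vs β=6 → FL=S FR=W RL=S RR=W
t=10: phase=(4,0,1,7) vs β=6 → FL=S FR=S RL=S RR=W
t=16: phase=(10,6,7,1) vs β=6 → FL=W FR=W RL=W RR=S
t=23: phase=(5,1,2,8) vs β=6 → FL=S FR=S RL=S RR=W

t=4: FL=W FR=W RL=W RR=S
t=6: FL=S FR=W RL=W RR=S
t=8: FL=S FR=W RL=W RR=S
t=9: FL=S FR=W RL=S RR=W
t=10: FL=S FR=S RL=S RR=W
t=16: FL=W FR=W RL=W RR=S
t=23: FL=S FR=S RL=S RR=W


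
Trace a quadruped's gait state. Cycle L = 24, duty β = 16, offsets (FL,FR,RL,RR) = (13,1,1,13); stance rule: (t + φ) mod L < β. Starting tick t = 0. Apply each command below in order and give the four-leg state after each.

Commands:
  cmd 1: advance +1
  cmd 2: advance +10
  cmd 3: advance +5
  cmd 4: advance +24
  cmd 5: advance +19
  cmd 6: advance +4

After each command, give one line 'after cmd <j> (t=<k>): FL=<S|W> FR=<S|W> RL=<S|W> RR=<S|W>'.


after cmd 1 (t=1): FL=S FR=S RL=S RR=S
after cmd 2 (t=11): FL=S FR=S RL=S RR=S
after cmd 3 (t=16): FL=S FR=W RL=W RR=S
after cmd 4 (t=40): FL=S FR=W RL=W RR=S
after cmd 5 (t=59): FL=S FR=S RL=S RR=S
after cmd 6 (t=63): FL=S FR=W RL=W RR=S

start t=0: FL=S FR=S RL=S RR=S
cmd 1: advance +1 → t=1, phase=(14,2,2,14) → FL=S FR=S RL=S RR=S
cmd 2: advance +10 → t=11, phase=(0,12,12,0) → FL=S FR=S RL=S RR=S
cmd 3: advance +5 → t=16, phase=(5,17,17,5) → FL=S FR=W RL=W RR=S
cmd 4: advance +24 → t=40, phase=(5,17,17,5) → FL=S FR=W RL=W RR=S
cmd 5: advance +19 → t=59, phase=(0,12,12,0) → FL=S FR=S RL=S RR=S
cmd 6: advance +4 → t=63, phase=(4,16,16,4) → FL=S FR=W RL=W RR=S


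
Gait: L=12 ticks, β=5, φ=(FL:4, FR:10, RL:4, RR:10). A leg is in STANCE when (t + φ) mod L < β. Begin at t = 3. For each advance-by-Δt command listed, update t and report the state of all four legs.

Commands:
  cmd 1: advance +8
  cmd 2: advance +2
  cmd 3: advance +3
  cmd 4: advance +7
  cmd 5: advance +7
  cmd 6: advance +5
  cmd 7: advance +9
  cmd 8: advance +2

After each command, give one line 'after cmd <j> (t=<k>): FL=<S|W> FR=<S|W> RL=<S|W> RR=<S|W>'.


start t=3: FL=W FR=S RL=W RR=S
cmd 1: advance +8 → t=11, phase=(3,9,3,9) → FL=S FR=W RL=S RR=W
cmd 2: advance +2 → t=13, phase=(5,11,5,11) → FL=W FR=W RL=W RR=W
cmd 3: advance +3 → t=16, phase=(8,2,8,2) → FL=W FR=S RL=W RR=S
cmd 4: advance +7 → t=23, phase=(3,9,3,9) → FL=S FR=W RL=S RR=W
cmd 5: advance +7 → t=30, phase=(10,4,10,4) → FL=W FR=S RL=W RR=S
cmd 6: advance +5 → t=35, phase=(3,9,3,9) → FL=S FR=W RL=S RR=W
cmd 7: advance +9 → t=44, phase=(0,6,0,6) → FL=S FR=W RL=S RR=W
cmd 8: advance +2 → t=46, phase=(2,8,2,8) → FL=S FR=W RL=S RR=W

after cmd 1 (t=11): FL=S FR=W RL=S RR=W
after cmd 2 (t=13): FL=W FR=W RL=W RR=W
after cmd 3 (t=16): FL=W FR=S RL=W RR=S
after cmd 4 (t=23): FL=S FR=W RL=S RR=W
after cmd 5 (t=30): FL=W FR=S RL=W RR=S
after cmd 6 (t=35): FL=S FR=W RL=S RR=W
after cmd 7 (t=44): FL=S FR=W RL=S RR=W
after cmd 8 (t=46): FL=S FR=W RL=S RR=W


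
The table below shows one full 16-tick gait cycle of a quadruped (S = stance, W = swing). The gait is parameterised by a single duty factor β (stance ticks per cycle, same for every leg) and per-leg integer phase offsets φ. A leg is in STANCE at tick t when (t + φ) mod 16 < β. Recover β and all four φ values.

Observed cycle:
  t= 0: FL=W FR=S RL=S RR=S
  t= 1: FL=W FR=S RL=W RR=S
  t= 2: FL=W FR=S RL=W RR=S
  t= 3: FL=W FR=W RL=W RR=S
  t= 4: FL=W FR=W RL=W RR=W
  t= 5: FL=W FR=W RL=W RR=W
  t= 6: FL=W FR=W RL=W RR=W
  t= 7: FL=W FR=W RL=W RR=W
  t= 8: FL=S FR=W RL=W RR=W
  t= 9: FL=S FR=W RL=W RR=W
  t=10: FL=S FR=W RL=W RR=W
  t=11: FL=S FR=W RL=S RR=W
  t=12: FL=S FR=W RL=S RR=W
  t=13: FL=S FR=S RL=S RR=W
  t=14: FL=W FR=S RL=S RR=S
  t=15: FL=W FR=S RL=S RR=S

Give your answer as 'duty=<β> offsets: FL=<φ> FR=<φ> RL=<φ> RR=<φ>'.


duty β = stance ticks per leg = 6
FL: stance ticks = 6; W→S at t=8 → φ=8
FR: stance ticks = 6; W→S at t=13 → φ=3
RL: stance ticks = 6; W→S at t=11 → φ=5
RR: stance ticks = 6; W→S at t=14 → φ=2

duty=6 offsets: FL=8 FR=3 RL=5 RR=2


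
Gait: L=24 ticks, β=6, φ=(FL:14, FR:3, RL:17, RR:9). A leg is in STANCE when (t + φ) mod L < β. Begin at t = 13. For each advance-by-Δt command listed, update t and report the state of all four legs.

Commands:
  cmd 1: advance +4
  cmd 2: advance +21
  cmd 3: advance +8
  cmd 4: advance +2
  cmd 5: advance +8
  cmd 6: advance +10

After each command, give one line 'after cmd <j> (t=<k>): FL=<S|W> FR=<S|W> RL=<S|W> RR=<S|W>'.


start t=13: FL=S FR=W RL=W RR=W
cmd 1: advance +4 → t=17, phase=(7,20,10,2) → FL=W FR=W RL=W RR=S
cmd 2: advance +21 → t=38, phase=(4,17,7,23) → FL=S FR=W RL=W RR=W
cmd 3: advance +8 → t=46, phase=(12,1,15,7) → FL=W FR=S RL=W RR=W
cmd 4: advance +2 → t=48, phase=(14,3,17,9) → FL=W FR=S RL=W RR=W
cmd 5: advance +8 → t=56, phase=(22,11,1,17) → FL=W FR=W RL=S RR=W
cmd 6: advance +10 → t=66, phase=(8,21,11,3) → FL=W FR=W RL=W RR=S

after cmd 1 (t=17): FL=W FR=W RL=W RR=S
after cmd 2 (t=38): FL=S FR=W RL=W RR=W
after cmd 3 (t=46): FL=W FR=S RL=W RR=W
after cmd 4 (t=48): FL=W FR=S RL=W RR=W
after cmd 5 (t=56): FL=W FR=W RL=S RR=W
after cmd 6 (t=66): FL=W FR=W RL=W RR=S


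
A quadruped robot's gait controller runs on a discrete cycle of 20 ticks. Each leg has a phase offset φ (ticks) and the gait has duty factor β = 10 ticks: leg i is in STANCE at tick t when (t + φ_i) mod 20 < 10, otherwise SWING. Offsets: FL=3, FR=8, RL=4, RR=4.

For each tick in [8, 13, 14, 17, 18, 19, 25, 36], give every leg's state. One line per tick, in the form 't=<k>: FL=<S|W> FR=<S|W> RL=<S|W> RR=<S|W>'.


t=8: FL=W FR=W RL=W RR=W
t=13: FL=W FR=S RL=W RR=W
t=14: FL=W FR=S RL=W RR=W
t=17: FL=S FR=S RL=S RR=S
t=18: FL=S FR=S RL=S RR=S
t=19: FL=S FR=S RL=S RR=S
t=25: FL=S FR=W RL=S RR=S
t=36: FL=W FR=S RL=S RR=S

t=8: phase=(11,16,12,12) vs β=10 → FL=W FR=W RL=W RR=W
t=13: phase=(16,1,17,17) vs β=10 → FL=W FR=S RL=W RR=W
t=14: phase=(17,2,18,18) vs β=10 → FL=W FR=S RL=W RR=W
t=17: phase=(0,5,1,1) vs β=10 → FL=S FR=S RL=S RR=S
t=18: phase=(1,6,2,2) vs β=10 → FL=S FR=S RL=S RR=S
t=19: phase=(2,7,3,3) vs β=10 → FL=S FR=S RL=S RR=S
t=25: phase=(8,13,9,9) vs β=10 → FL=S FR=W RL=S RR=S
t=36: phase=(19,4,0,0) vs β=10 → FL=W FR=S RL=S RR=S


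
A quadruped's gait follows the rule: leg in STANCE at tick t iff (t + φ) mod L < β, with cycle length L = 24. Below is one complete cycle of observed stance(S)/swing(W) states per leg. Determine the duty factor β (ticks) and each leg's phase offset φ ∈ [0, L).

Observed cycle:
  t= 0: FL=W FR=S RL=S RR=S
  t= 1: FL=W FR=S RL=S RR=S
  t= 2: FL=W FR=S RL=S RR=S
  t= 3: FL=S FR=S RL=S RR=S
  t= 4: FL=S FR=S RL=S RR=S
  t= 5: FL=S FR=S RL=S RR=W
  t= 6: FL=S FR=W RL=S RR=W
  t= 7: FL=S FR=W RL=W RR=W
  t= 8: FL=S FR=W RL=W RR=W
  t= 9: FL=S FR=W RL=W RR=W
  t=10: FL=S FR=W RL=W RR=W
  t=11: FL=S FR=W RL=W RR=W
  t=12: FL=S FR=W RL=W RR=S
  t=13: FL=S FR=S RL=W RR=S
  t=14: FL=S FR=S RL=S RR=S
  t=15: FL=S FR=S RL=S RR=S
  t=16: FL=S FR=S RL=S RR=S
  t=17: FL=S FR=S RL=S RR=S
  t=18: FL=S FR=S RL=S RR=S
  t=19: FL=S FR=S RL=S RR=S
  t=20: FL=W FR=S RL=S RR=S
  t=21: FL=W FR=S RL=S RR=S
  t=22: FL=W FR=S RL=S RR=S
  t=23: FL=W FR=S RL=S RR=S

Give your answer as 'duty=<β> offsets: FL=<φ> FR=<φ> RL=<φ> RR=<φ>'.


duty β = stance ticks per leg = 17
FL: stance ticks = 17; W→S at t=3 → φ=21
FR: stance ticks = 17; W→S at t=13 → φ=11
RL: stance ticks = 17; W→S at t=14 → φ=10
RR: stance ticks = 17; W→S at t=12 → φ=12

duty=17 offsets: FL=21 FR=11 RL=10 RR=12


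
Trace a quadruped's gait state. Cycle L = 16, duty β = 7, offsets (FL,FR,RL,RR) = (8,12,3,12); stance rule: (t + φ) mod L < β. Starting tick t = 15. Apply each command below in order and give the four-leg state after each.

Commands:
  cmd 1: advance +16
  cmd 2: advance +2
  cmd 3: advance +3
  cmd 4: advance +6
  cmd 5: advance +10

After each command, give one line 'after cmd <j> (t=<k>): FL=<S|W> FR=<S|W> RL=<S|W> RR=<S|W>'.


after cmd 1 (t=31): FL=W FR=W RL=S RR=W
after cmd 2 (t=33): FL=W FR=W RL=S RR=W
after cmd 3 (t=36): FL=W FR=S RL=W RR=S
after cmd 4 (t=42): FL=S FR=S RL=W RR=S
after cmd 5 (t=52): FL=W FR=S RL=W RR=S

start t=15: FL=W FR=W RL=S RR=W
cmd 1: advance +16 → t=31, phase=(7,11,2,11) → FL=W FR=W RL=S RR=W
cmd 2: advance +2 → t=33, phase=(9,13,4,13) → FL=W FR=W RL=S RR=W
cmd 3: advance +3 → t=36, phase=(12,0,7,0) → FL=W FR=S RL=W RR=S
cmd 4: advance +6 → t=42, phase=(2,6,13,6) → FL=S FR=S RL=W RR=S
cmd 5: advance +10 → t=52, phase=(12,0,7,0) → FL=W FR=S RL=W RR=S


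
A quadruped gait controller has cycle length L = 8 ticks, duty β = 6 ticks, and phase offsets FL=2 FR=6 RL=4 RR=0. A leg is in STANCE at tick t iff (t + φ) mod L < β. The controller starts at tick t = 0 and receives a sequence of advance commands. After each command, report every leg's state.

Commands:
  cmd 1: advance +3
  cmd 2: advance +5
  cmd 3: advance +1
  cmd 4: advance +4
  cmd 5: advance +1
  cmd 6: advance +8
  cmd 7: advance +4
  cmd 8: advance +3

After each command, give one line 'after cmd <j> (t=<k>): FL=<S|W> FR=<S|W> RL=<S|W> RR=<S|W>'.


start t=0: FL=S FR=W RL=S RR=S
cmd 1: advance +3 → t=3, phase=(5,1,7,3) → FL=S FR=S RL=W RR=S
cmd 2: advance +5 → t=8, phase=(2,6,4,0) → FL=S FR=W RL=S RR=S
cmd 3: advance +1 → t=9, phase=(3,7,5,1) → FL=S FR=W RL=S RR=S
cmd 4: advance +4 → t=13, phase=(7,3,1,5) → FL=W FR=S RL=S RR=S
cmd 5: advance +1 → t=14, phase=(0,4,2,6) → FL=S FR=S RL=S RR=W
cmd 6: advance +8 → t=22, phase=(0,4,2,6) → FL=S FR=S RL=S RR=W
cmd 7: advance +4 → t=26, phase=(4,0,6,2) → FL=S FR=S RL=W RR=S
cmd 8: advance +3 → t=29, phase=(7,3,1,5) → FL=W FR=S RL=S RR=S

after cmd 1 (t=3): FL=S FR=S RL=W RR=S
after cmd 2 (t=8): FL=S FR=W RL=S RR=S
after cmd 3 (t=9): FL=S FR=W RL=S RR=S
after cmd 4 (t=13): FL=W FR=S RL=S RR=S
after cmd 5 (t=14): FL=S FR=S RL=S RR=W
after cmd 6 (t=22): FL=S FR=S RL=S RR=W
after cmd 7 (t=26): FL=S FR=S RL=W RR=S
after cmd 8 (t=29): FL=W FR=S RL=S RR=S


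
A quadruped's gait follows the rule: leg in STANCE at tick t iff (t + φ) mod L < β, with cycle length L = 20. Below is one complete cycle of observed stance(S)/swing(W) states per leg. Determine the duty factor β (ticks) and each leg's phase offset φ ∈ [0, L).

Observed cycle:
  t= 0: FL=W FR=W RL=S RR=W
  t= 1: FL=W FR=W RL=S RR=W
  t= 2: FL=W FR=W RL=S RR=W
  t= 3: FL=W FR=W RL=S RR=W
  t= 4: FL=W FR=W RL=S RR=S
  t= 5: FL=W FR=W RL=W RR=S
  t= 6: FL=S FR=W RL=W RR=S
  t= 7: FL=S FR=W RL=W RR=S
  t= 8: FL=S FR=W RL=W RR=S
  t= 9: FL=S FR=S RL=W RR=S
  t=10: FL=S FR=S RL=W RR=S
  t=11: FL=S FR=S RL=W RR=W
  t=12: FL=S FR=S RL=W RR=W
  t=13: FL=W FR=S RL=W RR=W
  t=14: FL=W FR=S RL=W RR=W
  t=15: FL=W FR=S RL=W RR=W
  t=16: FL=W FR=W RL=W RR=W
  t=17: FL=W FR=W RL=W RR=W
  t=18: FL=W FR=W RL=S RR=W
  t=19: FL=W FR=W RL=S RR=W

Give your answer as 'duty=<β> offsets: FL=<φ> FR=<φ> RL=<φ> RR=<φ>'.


duty=7 offsets: FL=14 FR=11 RL=2 RR=16

duty β = stance ticks per leg = 7
FL: stance ticks = 7; W→S at t=6 → φ=14
FR: stance ticks = 7; W→S at t=9 → φ=11
RL: stance ticks = 7; W→S at t=18 → φ=2
RR: stance ticks = 7; W→S at t=4 → φ=16


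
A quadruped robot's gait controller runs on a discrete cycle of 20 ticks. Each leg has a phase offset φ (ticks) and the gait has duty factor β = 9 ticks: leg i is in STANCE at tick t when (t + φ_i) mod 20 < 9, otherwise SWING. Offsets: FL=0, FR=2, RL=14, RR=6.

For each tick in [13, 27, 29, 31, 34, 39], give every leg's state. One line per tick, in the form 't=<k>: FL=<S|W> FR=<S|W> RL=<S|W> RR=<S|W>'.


t=13: phase=(13,15,7,19) vs β=9 → FL=W FR=W RL=S RR=W
t=27: phase=(7,9,1,13) vs β=9 → FL=S FR=W RL=S RR=W
t=29: phase=(9,11,3,15) vs β=9 → FL=W FR=W RL=S RR=W
t=31: phase=(11,13,5,17) vs β=9 → FL=W FR=W RL=S RR=W
t=34: phase=(14,16,8,0) vs β=9 → FL=W FR=W RL=S RR=S
t=39: phase=(19,1,13,5) vs β=9 → FL=W FR=S RL=W RR=S

t=13: FL=W FR=W RL=S RR=W
t=27: FL=S FR=W RL=S RR=W
t=29: FL=W FR=W RL=S RR=W
t=31: FL=W FR=W RL=S RR=W
t=34: FL=W FR=W RL=S RR=S
t=39: FL=W FR=S RL=W RR=S


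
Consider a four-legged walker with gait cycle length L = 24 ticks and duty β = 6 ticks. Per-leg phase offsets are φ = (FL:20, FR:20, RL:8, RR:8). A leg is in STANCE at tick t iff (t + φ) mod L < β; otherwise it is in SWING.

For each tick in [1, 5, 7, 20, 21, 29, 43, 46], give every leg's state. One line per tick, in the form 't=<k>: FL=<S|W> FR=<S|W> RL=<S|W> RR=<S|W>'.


t=1: FL=W FR=W RL=W RR=W
t=5: FL=S FR=S RL=W RR=W
t=7: FL=S FR=S RL=W RR=W
t=20: FL=W FR=W RL=S RR=S
t=21: FL=W FR=W RL=S RR=S
t=29: FL=S FR=S RL=W RR=W
t=43: FL=W FR=W RL=S RR=S
t=46: FL=W FR=W RL=W RR=W

t=1: phase=(21,21,9,9) vs β=6 → FL=W FR=W RL=W RR=W
t=5: phase=(1,1,13,13) vs β=6 → FL=S FR=S RL=W RR=W
t=7: phase=(3,3,15,15) vs β=6 → FL=S FR=S RL=W RR=W
t=20: phase=(16,16,4,4) vs β=6 → FL=W FR=W RL=S RR=S
t=21: phase=(17,17,5,5) vs β=6 → FL=W FR=W RL=S RR=S
t=29: phase=(1,1,13,13) vs β=6 → FL=S FR=S RL=W RR=W
t=43: phase=(15,15,3,3) vs β=6 → FL=W FR=W RL=S RR=S
t=46: phase=(18,18,6,6) vs β=6 → FL=W FR=W RL=W RR=W


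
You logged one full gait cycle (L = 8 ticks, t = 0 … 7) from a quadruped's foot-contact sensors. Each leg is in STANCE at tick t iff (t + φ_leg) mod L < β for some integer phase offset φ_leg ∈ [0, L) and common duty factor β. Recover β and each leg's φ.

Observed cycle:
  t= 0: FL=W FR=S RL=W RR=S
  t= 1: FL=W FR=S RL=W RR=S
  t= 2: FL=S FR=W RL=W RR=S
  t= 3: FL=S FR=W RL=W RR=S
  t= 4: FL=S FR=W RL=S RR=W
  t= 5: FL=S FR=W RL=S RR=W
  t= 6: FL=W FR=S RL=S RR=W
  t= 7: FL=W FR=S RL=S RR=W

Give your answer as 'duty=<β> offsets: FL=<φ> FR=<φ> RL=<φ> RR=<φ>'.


duty=4 offsets: FL=6 FR=2 RL=4 RR=0

duty β = stance ticks per leg = 4
FL: stance ticks = 4; W→S at t=2 → φ=6
FR: stance ticks = 4; W→S at t=6 → φ=2
RL: stance ticks = 4; W→S at t=4 → φ=4
RR: stance ticks = 4; W→S at t=0 → φ=0


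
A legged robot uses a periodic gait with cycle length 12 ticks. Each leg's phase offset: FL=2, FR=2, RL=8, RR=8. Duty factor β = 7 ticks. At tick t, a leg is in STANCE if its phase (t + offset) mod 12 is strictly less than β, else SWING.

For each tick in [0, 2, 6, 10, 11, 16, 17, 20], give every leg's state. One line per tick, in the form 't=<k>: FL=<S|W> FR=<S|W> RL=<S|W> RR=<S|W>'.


t=0: phase=(2,2,8,8) vs β=7 → FL=S FR=S RL=W RR=W
t=2: phase=(4,4,10,10) vs β=7 → FL=S FR=S RL=W RR=W
t=6: phase=(8,8,2,2) vs β=7 → FL=W FR=W RL=S RR=S
t=10: phase=(0,0,6,6) vs β=7 → FL=S FR=S RL=S RR=S
t=11: phase=(1,1,7,7) vs β=7 → FL=S FR=S RL=W RR=W
t=16: phase=(6,6,0,0) vs β=7 → FL=S FR=S RL=S RR=S
t=17: phase=(7,7,1,1) vs β=7 → FL=W FR=W RL=S RR=S
t=20: phase=(10,10,4,4) vs β=7 → FL=W FR=W RL=S RR=S

t=0: FL=S FR=S RL=W RR=W
t=2: FL=S FR=S RL=W RR=W
t=6: FL=W FR=W RL=S RR=S
t=10: FL=S FR=S RL=S RR=S
t=11: FL=S FR=S RL=W RR=W
t=16: FL=S FR=S RL=S RR=S
t=17: FL=W FR=W RL=S RR=S
t=20: FL=W FR=W RL=S RR=S


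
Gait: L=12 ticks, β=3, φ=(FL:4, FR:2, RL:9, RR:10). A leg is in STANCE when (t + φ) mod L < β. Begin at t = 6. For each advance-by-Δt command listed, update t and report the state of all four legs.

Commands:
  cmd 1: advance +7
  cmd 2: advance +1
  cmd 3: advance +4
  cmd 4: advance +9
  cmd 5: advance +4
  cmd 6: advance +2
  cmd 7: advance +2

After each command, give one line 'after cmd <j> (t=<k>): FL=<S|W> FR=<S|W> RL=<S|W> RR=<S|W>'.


start t=6: FL=W FR=W RL=W RR=W
cmd 1: advance +7 → t=13, phase=(5,3,10,11) → FL=W FR=W RL=W RR=W
cmd 2: advance +1 → t=14, phase=(6,4,11,0) → FL=W FR=W RL=W RR=S
cmd 3: advance +4 → t=18, phase=(10,8,3,4) → FL=W FR=W RL=W RR=W
cmd 4: advance +9 → t=27, phase=(7,5,0,1) → FL=W FR=W RL=S RR=S
cmd 5: advance +4 → t=31, phase=(11,9,4,5) → FL=W FR=W RL=W RR=W
cmd 6: advance +2 → t=33, phase=(1,11,6,7) → FL=S FR=W RL=W RR=W
cmd 7: advance +2 → t=35, phase=(3,1,8,9) → FL=W FR=S RL=W RR=W

after cmd 1 (t=13): FL=W FR=W RL=W RR=W
after cmd 2 (t=14): FL=W FR=W RL=W RR=S
after cmd 3 (t=18): FL=W FR=W RL=W RR=W
after cmd 4 (t=27): FL=W FR=W RL=S RR=S
after cmd 5 (t=31): FL=W FR=W RL=W RR=W
after cmd 6 (t=33): FL=S FR=W RL=W RR=W
after cmd 7 (t=35): FL=W FR=S RL=W RR=W


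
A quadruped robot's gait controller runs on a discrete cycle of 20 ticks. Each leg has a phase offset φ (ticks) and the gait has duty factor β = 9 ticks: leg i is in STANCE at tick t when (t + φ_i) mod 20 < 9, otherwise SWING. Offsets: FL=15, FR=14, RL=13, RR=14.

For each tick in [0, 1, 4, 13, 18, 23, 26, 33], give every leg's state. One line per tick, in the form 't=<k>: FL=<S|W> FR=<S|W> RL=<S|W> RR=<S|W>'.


t=0: FL=W FR=W RL=W RR=W
t=1: FL=W FR=W RL=W RR=W
t=4: FL=W FR=W RL=W RR=W
t=13: FL=S FR=S RL=S RR=S
t=18: FL=W FR=W RL=W RR=W
t=23: FL=W FR=W RL=W RR=W
t=26: FL=S FR=S RL=W RR=S
t=33: FL=S FR=S RL=S RR=S

t=0: phase=(15,14,13,14) vs β=9 → FL=W FR=W RL=W RR=W
t=1: phase=(16,15,14,15) vs β=9 → FL=W FR=W RL=W RR=W
t=4: phase=(19,18,17,18) vs β=9 → FL=W FR=W RL=W RR=W
t=13: phase=(8,7,6,7) vs β=9 → FL=S FR=S RL=S RR=S
t=18: phase=(13,12,11,12) vs β=9 → FL=W FR=W RL=W RR=W
t=23: phase=(18,17,16,17) vs β=9 → FL=W FR=W RL=W RR=W
t=26: phase=(1,0,19,0) vs β=9 → FL=S FR=S RL=W RR=S
t=33: phase=(8,7,6,7) vs β=9 → FL=S FR=S RL=S RR=S


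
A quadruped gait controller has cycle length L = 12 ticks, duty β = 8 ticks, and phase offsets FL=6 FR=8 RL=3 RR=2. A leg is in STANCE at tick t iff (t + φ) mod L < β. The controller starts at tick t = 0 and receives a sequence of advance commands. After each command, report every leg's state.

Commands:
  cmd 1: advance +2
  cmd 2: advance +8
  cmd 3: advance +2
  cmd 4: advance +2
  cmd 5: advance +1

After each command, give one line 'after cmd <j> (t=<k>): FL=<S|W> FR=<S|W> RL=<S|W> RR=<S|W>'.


start t=0: FL=S FR=W RL=S RR=S
cmd 1: advance +2 → t=2, phase=(8,10,5,4) → FL=W FR=W RL=S RR=S
cmd 2: advance +8 → t=10, phase=(4,6,1,0) → FL=S FR=S RL=S RR=S
cmd 3: advance +2 → t=12, phase=(6,8,3,2) → FL=S FR=W RL=S RR=S
cmd 4: advance +2 → t=14, phase=(8,10,5,4) → FL=W FR=W RL=S RR=S
cmd 5: advance +1 → t=15, phase=(9,11,6,5) → FL=W FR=W RL=S RR=S

after cmd 1 (t=2): FL=W FR=W RL=S RR=S
after cmd 2 (t=10): FL=S FR=S RL=S RR=S
after cmd 3 (t=12): FL=S FR=W RL=S RR=S
after cmd 4 (t=14): FL=W FR=W RL=S RR=S
after cmd 5 (t=15): FL=W FR=W RL=S RR=S


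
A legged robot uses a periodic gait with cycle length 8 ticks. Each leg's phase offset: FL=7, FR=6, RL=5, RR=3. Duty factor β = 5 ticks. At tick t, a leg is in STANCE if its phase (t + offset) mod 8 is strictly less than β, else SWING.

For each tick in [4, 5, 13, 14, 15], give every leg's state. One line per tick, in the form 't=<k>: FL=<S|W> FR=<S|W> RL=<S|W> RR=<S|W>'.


t=4: phase=(3,2,1,7) vs β=5 → FL=S FR=S RL=S RR=W
t=5: phase=(4,3,2,0) vs β=5 → FL=S FR=S RL=S RR=S
t=13: phase=(4,3,2,0) vs β=5 → FL=S FR=S RL=S RR=S
t=14: phase=(5,4,3,1) vs β=5 → FL=W FR=S RL=S RR=S
t=15: phase=(6,5,4,2) vs β=5 → FL=W FR=W RL=S RR=S

t=4: FL=S FR=S RL=S RR=W
t=5: FL=S FR=S RL=S RR=S
t=13: FL=S FR=S RL=S RR=S
t=14: FL=W FR=S RL=S RR=S
t=15: FL=W FR=W RL=S RR=S


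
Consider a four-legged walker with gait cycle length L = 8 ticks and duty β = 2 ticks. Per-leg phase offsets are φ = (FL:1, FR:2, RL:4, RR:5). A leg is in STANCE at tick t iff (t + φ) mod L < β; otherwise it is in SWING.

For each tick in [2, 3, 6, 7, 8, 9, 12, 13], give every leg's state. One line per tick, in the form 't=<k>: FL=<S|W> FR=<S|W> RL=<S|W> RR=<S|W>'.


t=2: phase=(3,4,6,7) vs β=2 → FL=W FR=W RL=W RR=W
t=3: phase=(4,5,7,0) vs β=2 → FL=W FR=W RL=W RR=S
t=6: phase=(7,0,2,3) vs β=2 → FL=W FR=S RL=W RR=W
t=7: phase=(0,1,3,4) vs β=2 → FL=S FR=S RL=W RR=W
t=8: phase=(1,2,4,5) vs β=2 → FL=S FR=W RL=W RR=W
t=9: phase=(2,3,5,6) vs β=2 → FL=W FR=W RL=W RR=W
t=12: phase=(5,6,0,1) vs β=2 → FL=W FR=W RL=S RR=S
t=13: phase=(6,7,1,2) vs β=2 → FL=W FR=W RL=S RR=W

t=2: FL=W FR=W RL=W RR=W
t=3: FL=W FR=W RL=W RR=S
t=6: FL=W FR=S RL=W RR=W
t=7: FL=S FR=S RL=W RR=W
t=8: FL=S FR=W RL=W RR=W
t=9: FL=W FR=W RL=W RR=W
t=12: FL=W FR=W RL=S RR=S
t=13: FL=W FR=W RL=S RR=W


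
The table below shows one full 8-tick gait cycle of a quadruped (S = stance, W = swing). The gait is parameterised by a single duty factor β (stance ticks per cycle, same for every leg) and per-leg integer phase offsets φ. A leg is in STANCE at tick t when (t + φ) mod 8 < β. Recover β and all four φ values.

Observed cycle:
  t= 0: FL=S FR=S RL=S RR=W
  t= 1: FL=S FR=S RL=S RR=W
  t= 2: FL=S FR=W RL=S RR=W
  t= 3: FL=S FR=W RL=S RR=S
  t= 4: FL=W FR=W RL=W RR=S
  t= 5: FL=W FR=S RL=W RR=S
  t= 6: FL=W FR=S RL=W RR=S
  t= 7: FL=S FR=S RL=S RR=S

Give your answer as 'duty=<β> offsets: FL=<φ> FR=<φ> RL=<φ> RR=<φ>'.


duty β = stance ticks per leg = 5
FL: stance ticks = 5; W→S at t=7 → φ=1
FR: stance ticks = 5; W→S at t=5 → φ=3
RL: stance ticks = 5; W→S at t=7 → φ=1
RR: stance ticks = 5; W→S at t=3 → φ=5

duty=5 offsets: FL=1 FR=3 RL=1 RR=5


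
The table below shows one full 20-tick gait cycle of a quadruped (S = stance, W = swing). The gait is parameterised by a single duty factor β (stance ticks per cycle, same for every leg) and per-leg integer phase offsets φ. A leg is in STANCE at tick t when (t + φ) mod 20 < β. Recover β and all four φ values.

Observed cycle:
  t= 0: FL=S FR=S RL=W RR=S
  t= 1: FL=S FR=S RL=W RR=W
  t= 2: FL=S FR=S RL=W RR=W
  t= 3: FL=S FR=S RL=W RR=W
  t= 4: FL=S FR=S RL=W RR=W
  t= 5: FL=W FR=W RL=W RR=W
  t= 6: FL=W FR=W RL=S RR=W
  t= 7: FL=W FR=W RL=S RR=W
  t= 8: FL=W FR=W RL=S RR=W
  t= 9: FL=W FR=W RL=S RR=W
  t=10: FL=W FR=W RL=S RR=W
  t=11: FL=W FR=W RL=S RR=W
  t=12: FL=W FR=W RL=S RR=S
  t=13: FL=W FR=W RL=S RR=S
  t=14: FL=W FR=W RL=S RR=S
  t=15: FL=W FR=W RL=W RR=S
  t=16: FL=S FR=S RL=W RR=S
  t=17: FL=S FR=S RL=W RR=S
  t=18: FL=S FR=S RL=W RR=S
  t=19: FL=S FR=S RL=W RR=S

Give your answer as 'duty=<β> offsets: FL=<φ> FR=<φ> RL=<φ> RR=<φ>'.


duty=9 offsets: FL=4 FR=4 RL=14 RR=8

duty β = stance ticks per leg = 9
FL: stance ticks = 9; W→S at t=16 → φ=4
FR: stance ticks = 9; W→S at t=16 → φ=4
RL: stance ticks = 9; W→S at t=6 → φ=14
RR: stance ticks = 9; W→S at t=12 → φ=8


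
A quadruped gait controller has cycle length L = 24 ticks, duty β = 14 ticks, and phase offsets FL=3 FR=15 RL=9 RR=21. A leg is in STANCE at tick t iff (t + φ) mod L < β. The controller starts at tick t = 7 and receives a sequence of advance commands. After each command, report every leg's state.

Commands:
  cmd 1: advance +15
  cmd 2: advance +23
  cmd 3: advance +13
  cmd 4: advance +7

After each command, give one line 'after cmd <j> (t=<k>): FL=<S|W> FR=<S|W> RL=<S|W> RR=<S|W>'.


after cmd 1 (t=22): FL=S FR=S RL=S RR=W
after cmd 2 (t=45): FL=S FR=S RL=S RR=W
after cmd 3 (t=58): FL=S FR=S RL=W RR=S
after cmd 4 (t=65): FL=W FR=S RL=S RR=W

start t=7: FL=S FR=W RL=W RR=S
cmd 1: advance +15 → t=22, phase=(1,13,7,19) → FL=S FR=S RL=S RR=W
cmd 2: advance +23 → t=45, phase=(0,12,6,18) → FL=S FR=S RL=S RR=W
cmd 3: advance +13 → t=58, phase=(13,1,19,7) → FL=S FR=S RL=W RR=S
cmd 4: advance +7 → t=65, phase=(20,8,2,14) → FL=W FR=S RL=S RR=W


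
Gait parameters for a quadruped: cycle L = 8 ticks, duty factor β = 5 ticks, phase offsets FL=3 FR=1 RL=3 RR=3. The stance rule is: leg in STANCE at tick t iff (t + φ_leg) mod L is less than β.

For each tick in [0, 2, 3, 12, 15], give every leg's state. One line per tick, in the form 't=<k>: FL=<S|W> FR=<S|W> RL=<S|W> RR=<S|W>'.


t=0: FL=S FR=S RL=S RR=S
t=2: FL=W FR=S RL=W RR=W
t=3: FL=W FR=S RL=W RR=W
t=12: FL=W FR=W RL=W RR=W
t=15: FL=S FR=S RL=S RR=S

t=0: phase=(3,1,3,3) vs β=5 → FL=S FR=S RL=S RR=S
t=2: phase=(5,3,5,5) vs β=5 → FL=W FR=S RL=W RR=W
t=3: phase=(6,4,6,6) vs β=5 → FL=W FR=S RL=W RR=W
t=12: phase=(7,5,7,7) vs β=5 → FL=W FR=W RL=W RR=W
t=15: phase=(2,0,2,2) vs β=5 → FL=S FR=S RL=S RR=S


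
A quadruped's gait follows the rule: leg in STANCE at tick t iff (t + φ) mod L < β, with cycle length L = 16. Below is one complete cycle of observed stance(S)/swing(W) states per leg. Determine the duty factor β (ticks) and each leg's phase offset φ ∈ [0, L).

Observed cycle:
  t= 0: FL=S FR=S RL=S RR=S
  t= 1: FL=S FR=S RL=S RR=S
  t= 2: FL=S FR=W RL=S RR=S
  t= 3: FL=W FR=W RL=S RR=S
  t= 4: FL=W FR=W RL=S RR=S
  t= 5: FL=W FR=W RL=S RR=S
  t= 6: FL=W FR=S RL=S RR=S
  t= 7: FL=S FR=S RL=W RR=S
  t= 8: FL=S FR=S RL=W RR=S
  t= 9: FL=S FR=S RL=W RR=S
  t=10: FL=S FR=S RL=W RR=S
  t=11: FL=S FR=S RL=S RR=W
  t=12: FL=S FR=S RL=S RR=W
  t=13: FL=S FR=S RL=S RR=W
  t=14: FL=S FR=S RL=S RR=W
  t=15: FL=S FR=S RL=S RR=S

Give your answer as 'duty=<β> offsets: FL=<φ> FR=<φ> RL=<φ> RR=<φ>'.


duty=12 offsets: FL=9 FR=10 RL=5 RR=1

duty β = stance ticks per leg = 12
FL: stance ticks = 12; W→S at t=7 → φ=9
FR: stance ticks = 12; W→S at t=6 → φ=10
RL: stance ticks = 12; W→S at t=11 → φ=5
RR: stance ticks = 12; W→S at t=15 → φ=1


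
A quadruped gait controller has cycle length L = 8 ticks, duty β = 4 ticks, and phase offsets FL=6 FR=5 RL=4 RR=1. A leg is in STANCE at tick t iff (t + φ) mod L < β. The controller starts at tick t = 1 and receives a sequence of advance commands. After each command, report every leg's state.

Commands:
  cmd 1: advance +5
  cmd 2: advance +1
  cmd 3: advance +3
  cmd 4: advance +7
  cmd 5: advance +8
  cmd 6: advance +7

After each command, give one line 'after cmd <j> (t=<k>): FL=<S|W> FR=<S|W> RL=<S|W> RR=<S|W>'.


after cmd 1 (t=6): FL=W FR=S RL=S RR=W
after cmd 2 (t=7): FL=W FR=W RL=S RR=S
after cmd 3 (t=10): FL=S FR=W RL=W RR=S
after cmd 4 (t=17): FL=W FR=W RL=W RR=S
after cmd 5 (t=25): FL=W FR=W RL=W RR=S
after cmd 6 (t=32): FL=W FR=W RL=W RR=S

start t=1: FL=W FR=W RL=W RR=S
cmd 1: advance +5 → t=6, phase=(4,3,2,7) → FL=W FR=S RL=S RR=W
cmd 2: advance +1 → t=7, phase=(5,4,3,0) → FL=W FR=W RL=S RR=S
cmd 3: advance +3 → t=10, phase=(0,7,6,3) → FL=S FR=W RL=W RR=S
cmd 4: advance +7 → t=17, phase=(7,6,5,2) → FL=W FR=W RL=W RR=S
cmd 5: advance +8 → t=25, phase=(7,6,5,2) → FL=W FR=W RL=W RR=S
cmd 6: advance +7 → t=32, phase=(6,5,4,1) → FL=W FR=W RL=W RR=S


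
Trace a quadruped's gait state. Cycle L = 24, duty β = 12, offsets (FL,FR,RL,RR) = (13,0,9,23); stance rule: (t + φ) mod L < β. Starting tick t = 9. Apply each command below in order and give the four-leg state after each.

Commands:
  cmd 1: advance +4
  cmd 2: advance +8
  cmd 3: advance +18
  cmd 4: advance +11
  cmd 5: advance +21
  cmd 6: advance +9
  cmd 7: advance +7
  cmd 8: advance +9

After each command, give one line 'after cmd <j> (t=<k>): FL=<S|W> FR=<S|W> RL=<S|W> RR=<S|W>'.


start t=9: FL=W FR=S RL=W RR=S
cmd 1: advance +4 → t=13, phase=(2,13,22,12) → FL=S FR=W RL=W RR=W
cmd 2: advance +8 → t=21, phase=(10,21,6,20) → FL=S FR=W RL=S RR=W
cmd 3: advance +18 → t=39, phase=(4,15,0,14) → FL=S FR=W RL=S RR=W
cmd 4: advance +11 → t=50, phase=(15,2,11,1) → FL=W FR=S RL=S RR=S
cmd 5: advance +21 → t=71, phase=(12,23,8,22) → FL=W FR=W RL=S RR=W
cmd 6: advance +9 → t=80, phase=(21,8,17,7) → FL=W FR=S RL=W RR=S
cmd 7: advance +7 → t=87, phase=(4,15,0,14) → FL=S FR=W RL=S RR=W
cmd 8: advance +9 → t=96, phase=(13,0,9,23) → FL=W FR=S RL=S RR=W

after cmd 1 (t=13): FL=S FR=W RL=W RR=W
after cmd 2 (t=21): FL=S FR=W RL=S RR=W
after cmd 3 (t=39): FL=S FR=W RL=S RR=W
after cmd 4 (t=50): FL=W FR=S RL=S RR=S
after cmd 5 (t=71): FL=W FR=W RL=S RR=W
after cmd 6 (t=80): FL=W FR=S RL=W RR=S
after cmd 7 (t=87): FL=S FR=W RL=S RR=W
after cmd 8 (t=96): FL=W FR=S RL=S RR=W


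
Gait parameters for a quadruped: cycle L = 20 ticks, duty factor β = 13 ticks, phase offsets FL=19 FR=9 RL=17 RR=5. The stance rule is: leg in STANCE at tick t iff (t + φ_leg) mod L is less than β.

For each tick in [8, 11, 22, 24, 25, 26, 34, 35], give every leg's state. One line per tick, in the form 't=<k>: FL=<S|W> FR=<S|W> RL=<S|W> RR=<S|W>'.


t=8: phase=(7,17,5,13) vs β=13 → FL=S FR=W RL=S RR=W
t=11: phase=(10,0,8,16) vs β=13 → FL=S FR=S RL=S RR=W
t=22: phase=(1,11,19,7) vs β=13 → FL=S FR=S RL=W RR=S
t=24: phase=(3,13,1,9) vs β=13 → FL=S FR=W RL=S RR=S
t=25: phase=(4,14,2,10) vs β=13 → FL=S FR=W RL=S RR=S
t=26: phase=(5,15,3,11) vs β=13 → FL=S FR=W RL=S RR=S
t=34: phase=(13,3,11,19) vs β=13 → FL=W FR=S RL=S RR=W
t=35: phase=(14,4,12,0) vs β=13 → FL=W FR=S RL=S RR=S

t=8: FL=S FR=W RL=S RR=W
t=11: FL=S FR=S RL=S RR=W
t=22: FL=S FR=S RL=W RR=S
t=24: FL=S FR=W RL=S RR=S
t=25: FL=S FR=W RL=S RR=S
t=26: FL=S FR=W RL=S RR=S
t=34: FL=W FR=S RL=S RR=W
t=35: FL=W FR=S RL=S RR=S


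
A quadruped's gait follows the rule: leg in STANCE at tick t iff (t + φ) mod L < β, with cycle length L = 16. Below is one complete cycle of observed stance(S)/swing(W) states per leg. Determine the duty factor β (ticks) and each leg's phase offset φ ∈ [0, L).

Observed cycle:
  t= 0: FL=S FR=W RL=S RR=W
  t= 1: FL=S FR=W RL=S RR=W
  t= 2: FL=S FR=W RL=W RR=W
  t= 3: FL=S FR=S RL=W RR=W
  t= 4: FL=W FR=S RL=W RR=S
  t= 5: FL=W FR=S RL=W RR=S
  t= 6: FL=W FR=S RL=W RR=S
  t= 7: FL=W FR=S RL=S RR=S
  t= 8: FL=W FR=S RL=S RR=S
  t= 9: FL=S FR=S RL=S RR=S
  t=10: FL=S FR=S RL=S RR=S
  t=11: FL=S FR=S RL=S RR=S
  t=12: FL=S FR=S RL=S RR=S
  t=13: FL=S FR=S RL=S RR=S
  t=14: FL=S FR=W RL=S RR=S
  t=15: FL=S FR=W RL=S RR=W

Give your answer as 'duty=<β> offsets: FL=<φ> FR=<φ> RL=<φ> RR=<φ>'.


duty=11 offsets: FL=7 FR=13 RL=9 RR=12

duty β = stance ticks per leg = 11
FL: stance ticks = 11; W→S at t=9 → φ=7
FR: stance ticks = 11; W→S at t=3 → φ=13
RL: stance ticks = 11; W→S at t=7 → φ=9
RR: stance ticks = 11; W→S at t=4 → φ=12


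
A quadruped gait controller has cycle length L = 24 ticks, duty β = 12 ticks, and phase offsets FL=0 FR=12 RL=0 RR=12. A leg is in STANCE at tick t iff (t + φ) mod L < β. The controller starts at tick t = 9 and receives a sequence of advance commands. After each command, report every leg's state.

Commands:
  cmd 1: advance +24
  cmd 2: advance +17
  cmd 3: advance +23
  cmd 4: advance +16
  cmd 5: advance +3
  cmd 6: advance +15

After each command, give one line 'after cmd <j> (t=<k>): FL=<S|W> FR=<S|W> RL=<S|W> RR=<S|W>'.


after cmd 1 (t=33): FL=S FR=W RL=S RR=W
after cmd 2 (t=50): FL=S FR=W RL=S RR=W
after cmd 3 (t=73): FL=S FR=W RL=S RR=W
after cmd 4 (t=89): FL=W FR=S RL=W RR=S
after cmd 5 (t=92): FL=W FR=S RL=W RR=S
after cmd 6 (t=107): FL=S FR=W RL=S RR=W

start t=9: FL=S FR=W RL=S RR=W
cmd 1: advance +24 → t=33, phase=(9,21,9,21) → FL=S FR=W RL=S RR=W
cmd 2: advance +17 → t=50, phase=(2,14,2,14) → FL=S FR=W RL=S RR=W
cmd 3: advance +23 → t=73, phase=(1,13,1,13) → FL=S FR=W RL=S RR=W
cmd 4: advance +16 → t=89, phase=(17,5,17,5) → FL=W FR=S RL=W RR=S
cmd 5: advance +3 → t=92, phase=(20,8,20,8) → FL=W FR=S RL=W RR=S
cmd 6: advance +15 → t=107, phase=(11,23,11,23) → FL=S FR=W RL=S RR=W


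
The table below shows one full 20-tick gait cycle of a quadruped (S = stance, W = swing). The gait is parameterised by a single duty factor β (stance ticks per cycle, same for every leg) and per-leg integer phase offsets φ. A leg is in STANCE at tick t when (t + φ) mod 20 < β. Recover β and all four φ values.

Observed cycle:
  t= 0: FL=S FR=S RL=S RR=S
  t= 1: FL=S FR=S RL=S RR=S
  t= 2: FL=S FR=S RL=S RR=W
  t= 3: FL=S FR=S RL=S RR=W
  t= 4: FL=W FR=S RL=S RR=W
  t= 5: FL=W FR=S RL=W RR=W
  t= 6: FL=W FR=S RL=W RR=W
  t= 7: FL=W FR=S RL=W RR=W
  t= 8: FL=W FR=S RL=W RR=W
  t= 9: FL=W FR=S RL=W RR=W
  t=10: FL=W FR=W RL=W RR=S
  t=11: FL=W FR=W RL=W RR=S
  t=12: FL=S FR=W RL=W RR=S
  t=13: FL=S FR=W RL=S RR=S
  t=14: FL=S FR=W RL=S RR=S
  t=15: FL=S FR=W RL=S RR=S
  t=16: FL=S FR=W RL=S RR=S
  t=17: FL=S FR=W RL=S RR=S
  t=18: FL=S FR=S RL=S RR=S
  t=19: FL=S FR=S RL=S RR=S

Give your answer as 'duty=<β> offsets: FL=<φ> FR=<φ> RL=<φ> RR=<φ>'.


duty β = stance ticks per leg = 12
FL: stance ticks = 12; W→S at t=12 → φ=8
FR: stance ticks = 12; W→S at t=18 → φ=2
RL: stance ticks = 12; W→S at t=13 → φ=7
RR: stance ticks = 12; W→S at t=10 → φ=10

duty=12 offsets: FL=8 FR=2 RL=7 RR=10


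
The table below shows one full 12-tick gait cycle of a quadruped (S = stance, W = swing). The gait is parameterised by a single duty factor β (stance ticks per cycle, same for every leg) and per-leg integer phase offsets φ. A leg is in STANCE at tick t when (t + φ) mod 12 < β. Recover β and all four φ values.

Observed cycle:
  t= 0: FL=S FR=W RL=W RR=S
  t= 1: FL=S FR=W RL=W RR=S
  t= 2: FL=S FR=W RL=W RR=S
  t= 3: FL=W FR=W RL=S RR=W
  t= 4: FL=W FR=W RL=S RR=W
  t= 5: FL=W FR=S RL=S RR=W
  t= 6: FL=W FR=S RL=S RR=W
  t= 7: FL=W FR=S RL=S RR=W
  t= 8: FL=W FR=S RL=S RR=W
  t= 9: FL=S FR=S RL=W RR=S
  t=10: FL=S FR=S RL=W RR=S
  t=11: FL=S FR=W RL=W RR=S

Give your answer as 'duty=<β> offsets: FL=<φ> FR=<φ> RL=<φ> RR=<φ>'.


duty=6 offsets: FL=3 FR=7 RL=9 RR=3

duty β = stance ticks per leg = 6
FL: stance ticks = 6; W→S at t=9 → φ=3
FR: stance ticks = 6; W→S at t=5 → φ=7
RL: stance ticks = 6; W→S at t=3 → φ=9
RR: stance ticks = 6; W→S at t=9 → φ=3


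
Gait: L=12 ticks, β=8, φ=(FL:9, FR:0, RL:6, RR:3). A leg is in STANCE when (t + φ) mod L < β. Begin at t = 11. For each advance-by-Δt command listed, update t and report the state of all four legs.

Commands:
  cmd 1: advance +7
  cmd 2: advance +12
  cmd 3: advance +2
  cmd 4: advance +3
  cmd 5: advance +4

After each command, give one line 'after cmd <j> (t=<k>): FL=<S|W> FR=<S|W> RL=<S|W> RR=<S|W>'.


start t=11: FL=W FR=W RL=S RR=S
cmd 1: advance +7 → t=18, phase=(3,6,0,9) → FL=S FR=S RL=S RR=W
cmd 2: advance +12 → t=30, phase=(3,6,0,9) → FL=S FR=S RL=S RR=W
cmd 3: advance +2 → t=32, phase=(5,8,2,11) → FL=S FR=W RL=S RR=W
cmd 4: advance +3 → t=35, phase=(8,11,5,2) → FL=W FR=W RL=S RR=S
cmd 5: advance +4 → t=39, phase=(0,3,9,6) → FL=S FR=S RL=W RR=S

after cmd 1 (t=18): FL=S FR=S RL=S RR=W
after cmd 2 (t=30): FL=S FR=S RL=S RR=W
after cmd 3 (t=32): FL=S FR=W RL=S RR=W
after cmd 4 (t=35): FL=W FR=W RL=S RR=S
after cmd 5 (t=39): FL=S FR=S RL=W RR=S


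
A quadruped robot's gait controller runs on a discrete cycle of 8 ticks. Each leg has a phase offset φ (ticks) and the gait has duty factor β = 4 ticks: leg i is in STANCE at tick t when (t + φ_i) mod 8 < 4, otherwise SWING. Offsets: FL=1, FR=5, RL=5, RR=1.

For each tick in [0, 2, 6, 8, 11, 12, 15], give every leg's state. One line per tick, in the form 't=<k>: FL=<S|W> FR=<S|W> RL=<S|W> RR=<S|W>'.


t=0: phase=(1,5,5,1) vs β=4 → FL=S FR=W RL=W RR=S
t=2: phase=(3,7,7,3) vs β=4 → FL=S FR=W RL=W RR=S
t=6: phase=(7,3,3,7) vs β=4 → FL=W FR=S RL=S RR=W
t=8: phase=(1,5,5,1) vs β=4 → FL=S FR=W RL=W RR=S
t=11: phase=(4,0,0,4) vs β=4 → FL=W FR=S RL=S RR=W
t=12: phase=(5,1,1,5) vs β=4 → FL=W FR=S RL=S RR=W
t=15: phase=(0,4,4,0) vs β=4 → FL=S FR=W RL=W RR=S

t=0: FL=S FR=W RL=W RR=S
t=2: FL=S FR=W RL=W RR=S
t=6: FL=W FR=S RL=S RR=W
t=8: FL=S FR=W RL=W RR=S
t=11: FL=W FR=S RL=S RR=W
t=12: FL=W FR=S RL=S RR=W
t=15: FL=S FR=W RL=W RR=S


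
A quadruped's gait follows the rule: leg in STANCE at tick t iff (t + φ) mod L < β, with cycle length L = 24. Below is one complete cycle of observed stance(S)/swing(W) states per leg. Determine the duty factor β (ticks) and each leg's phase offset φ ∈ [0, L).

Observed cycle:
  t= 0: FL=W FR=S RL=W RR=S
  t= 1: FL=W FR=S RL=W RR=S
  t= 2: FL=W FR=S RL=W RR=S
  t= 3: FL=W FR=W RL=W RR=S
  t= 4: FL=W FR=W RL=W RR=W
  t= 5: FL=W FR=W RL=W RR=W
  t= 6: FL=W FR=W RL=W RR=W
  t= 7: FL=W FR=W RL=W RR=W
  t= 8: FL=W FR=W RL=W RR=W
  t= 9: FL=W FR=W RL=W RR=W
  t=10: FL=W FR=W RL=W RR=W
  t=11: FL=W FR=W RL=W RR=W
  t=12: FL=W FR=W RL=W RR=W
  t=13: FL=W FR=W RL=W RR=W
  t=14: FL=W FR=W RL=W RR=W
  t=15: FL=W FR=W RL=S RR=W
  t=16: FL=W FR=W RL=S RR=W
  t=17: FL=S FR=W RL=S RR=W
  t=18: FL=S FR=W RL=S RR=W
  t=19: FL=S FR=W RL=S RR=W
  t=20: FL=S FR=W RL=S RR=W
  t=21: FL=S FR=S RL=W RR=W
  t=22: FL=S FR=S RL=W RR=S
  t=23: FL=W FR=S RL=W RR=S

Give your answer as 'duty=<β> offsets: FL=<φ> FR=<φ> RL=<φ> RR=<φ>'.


duty β = stance ticks per leg = 6
FL: stance ticks = 6; W→S at t=17 → φ=7
FR: stance ticks = 6; W→S at t=21 → φ=3
RL: stance ticks = 6; W→S at t=15 → φ=9
RR: stance ticks = 6; W→S at t=22 → φ=2

duty=6 offsets: FL=7 FR=3 RL=9 RR=2


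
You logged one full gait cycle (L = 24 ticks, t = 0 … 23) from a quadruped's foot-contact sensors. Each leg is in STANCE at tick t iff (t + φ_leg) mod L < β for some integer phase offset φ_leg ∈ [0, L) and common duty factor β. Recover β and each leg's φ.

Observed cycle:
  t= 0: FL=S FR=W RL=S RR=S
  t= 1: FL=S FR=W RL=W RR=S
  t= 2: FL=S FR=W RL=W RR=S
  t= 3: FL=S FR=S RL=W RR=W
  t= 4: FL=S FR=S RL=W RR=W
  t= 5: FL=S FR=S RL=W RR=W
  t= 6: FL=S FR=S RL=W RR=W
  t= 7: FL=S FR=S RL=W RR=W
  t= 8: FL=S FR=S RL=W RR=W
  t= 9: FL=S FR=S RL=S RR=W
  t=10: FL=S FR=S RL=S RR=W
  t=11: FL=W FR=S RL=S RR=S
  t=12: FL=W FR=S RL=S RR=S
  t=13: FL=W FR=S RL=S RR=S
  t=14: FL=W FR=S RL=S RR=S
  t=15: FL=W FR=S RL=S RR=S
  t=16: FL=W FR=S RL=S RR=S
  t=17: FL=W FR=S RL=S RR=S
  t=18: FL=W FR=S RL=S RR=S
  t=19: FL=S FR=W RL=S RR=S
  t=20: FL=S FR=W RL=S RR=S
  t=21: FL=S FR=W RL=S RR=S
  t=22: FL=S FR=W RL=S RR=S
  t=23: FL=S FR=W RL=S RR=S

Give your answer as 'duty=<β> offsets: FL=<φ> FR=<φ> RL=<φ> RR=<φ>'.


duty=16 offsets: FL=5 FR=21 RL=15 RR=13

duty β = stance ticks per leg = 16
FL: stance ticks = 16; W→S at t=19 → φ=5
FR: stance ticks = 16; W→S at t=3 → φ=21
RL: stance ticks = 16; W→S at t=9 → φ=15
RR: stance ticks = 16; W→S at t=11 → φ=13


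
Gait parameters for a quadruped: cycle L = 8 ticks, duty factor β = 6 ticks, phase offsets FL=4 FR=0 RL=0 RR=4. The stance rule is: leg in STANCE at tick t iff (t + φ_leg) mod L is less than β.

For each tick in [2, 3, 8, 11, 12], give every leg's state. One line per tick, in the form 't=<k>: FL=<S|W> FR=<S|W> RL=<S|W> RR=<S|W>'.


t=2: phase=(6,2,2,6) vs β=6 → FL=W FR=S RL=S RR=W
t=3: phase=(7,3,3,7) vs β=6 → FL=W FR=S RL=S RR=W
t=8: phase=(4,0,0,4) vs β=6 → FL=S FR=S RL=S RR=S
t=11: phase=(7,3,3,7) vs β=6 → FL=W FR=S RL=S RR=W
t=12: phase=(0,4,4,0) vs β=6 → FL=S FR=S RL=S RR=S

t=2: FL=W FR=S RL=S RR=W
t=3: FL=W FR=S RL=S RR=W
t=8: FL=S FR=S RL=S RR=S
t=11: FL=W FR=S RL=S RR=W
t=12: FL=S FR=S RL=S RR=S


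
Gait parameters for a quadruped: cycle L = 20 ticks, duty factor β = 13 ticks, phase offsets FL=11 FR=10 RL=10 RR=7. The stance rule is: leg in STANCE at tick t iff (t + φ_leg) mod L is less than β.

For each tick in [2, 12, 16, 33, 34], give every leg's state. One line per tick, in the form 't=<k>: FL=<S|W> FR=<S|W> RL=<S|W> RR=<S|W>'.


t=2: FL=W FR=S RL=S RR=S
t=12: FL=S FR=S RL=S RR=W
t=16: FL=S FR=S RL=S RR=S
t=33: FL=S FR=S RL=S RR=S
t=34: FL=S FR=S RL=S RR=S

t=2: phase=(13,12,12,9) vs β=13 → FL=W FR=S RL=S RR=S
t=12: phase=(3,2,2,19) vs β=13 → FL=S FR=S RL=S RR=W
t=16: phase=(7,6,6,3) vs β=13 → FL=S FR=S RL=S RR=S
t=33: phase=(4,3,3,0) vs β=13 → FL=S FR=S RL=S RR=S
t=34: phase=(5,4,4,1) vs β=13 → FL=S FR=S RL=S RR=S


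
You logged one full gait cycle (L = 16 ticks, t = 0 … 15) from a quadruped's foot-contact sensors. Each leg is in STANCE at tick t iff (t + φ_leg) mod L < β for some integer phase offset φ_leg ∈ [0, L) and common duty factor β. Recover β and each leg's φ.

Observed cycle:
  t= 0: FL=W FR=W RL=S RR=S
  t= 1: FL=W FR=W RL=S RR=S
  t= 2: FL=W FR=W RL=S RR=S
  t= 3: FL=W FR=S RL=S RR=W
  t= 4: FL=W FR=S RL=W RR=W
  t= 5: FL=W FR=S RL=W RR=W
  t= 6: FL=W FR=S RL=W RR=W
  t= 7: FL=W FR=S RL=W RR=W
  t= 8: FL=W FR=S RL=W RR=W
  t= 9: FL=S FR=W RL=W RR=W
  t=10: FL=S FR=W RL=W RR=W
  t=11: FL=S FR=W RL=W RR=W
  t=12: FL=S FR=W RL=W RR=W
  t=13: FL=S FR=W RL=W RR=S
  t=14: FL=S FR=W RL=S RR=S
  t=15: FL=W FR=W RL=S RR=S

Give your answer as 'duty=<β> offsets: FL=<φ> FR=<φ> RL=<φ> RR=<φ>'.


duty=6 offsets: FL=7 FR=13 RL=2 RR=3

duty β = stance ticks per leg = 6
FL: stance ticks = 6; W→S at t=9 → φ=7
FR: stance ticks = 6; W→S at t=3 → φ=13
RL: stance ticks = 6; W→S at t=14 → φ=2
RR: stance ticks = 6; W→S at t=13 → φ=3
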